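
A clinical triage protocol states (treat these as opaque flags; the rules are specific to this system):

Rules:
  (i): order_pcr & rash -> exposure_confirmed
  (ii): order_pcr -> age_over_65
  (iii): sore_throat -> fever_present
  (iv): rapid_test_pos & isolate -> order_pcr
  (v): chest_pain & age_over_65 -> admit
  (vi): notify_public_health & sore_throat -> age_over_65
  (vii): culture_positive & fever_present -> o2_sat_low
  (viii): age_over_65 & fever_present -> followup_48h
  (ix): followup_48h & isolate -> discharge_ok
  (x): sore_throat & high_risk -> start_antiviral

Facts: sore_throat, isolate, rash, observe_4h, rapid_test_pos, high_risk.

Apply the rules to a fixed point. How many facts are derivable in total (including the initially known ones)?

13

[1] (iii) [sore_throat -> fever_present]; (iv) [rapid_test_pos & isolate -> order_pcr]; (x) [sore_throat & high_risk -> start_antiviral]. ⇒ new: fever_present, order_pcr, start_antiviral.
[2] (i) [order_pcr & rash -> exposure_confirmed]; (ii) [order_pcr -> age_over_65]. ⇒ new: exposure_confirmed, age_over_65.
[3] (viii) [age_over_65 & fever_present -> followup_48h]. ⇒ new: followup_48h.
[4] (ix) [followup_48h & isolate -> discharge_ok]. ⇒ new: discharge_ok.
Closure: {age_over_65, discharge_ok, exposure_confirmed, fever_present, followup_48h, high_risk, isolate, observe_4h, order_pcr, rapid_test_pos, rash, sore_throat, start_antiviral} — 13 facts.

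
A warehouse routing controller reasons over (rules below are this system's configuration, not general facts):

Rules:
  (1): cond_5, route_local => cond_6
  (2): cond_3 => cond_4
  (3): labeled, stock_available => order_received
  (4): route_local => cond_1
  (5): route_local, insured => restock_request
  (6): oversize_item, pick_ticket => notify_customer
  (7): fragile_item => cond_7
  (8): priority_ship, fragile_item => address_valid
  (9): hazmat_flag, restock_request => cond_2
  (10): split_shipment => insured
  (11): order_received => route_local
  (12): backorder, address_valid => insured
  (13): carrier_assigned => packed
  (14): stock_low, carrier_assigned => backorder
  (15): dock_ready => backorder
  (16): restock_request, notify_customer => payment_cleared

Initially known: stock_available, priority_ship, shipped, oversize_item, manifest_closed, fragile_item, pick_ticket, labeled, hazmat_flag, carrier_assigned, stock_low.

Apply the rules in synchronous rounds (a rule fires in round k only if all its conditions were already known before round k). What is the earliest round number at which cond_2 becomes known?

4

[1] (3) [labeled, stock_available => order_received]; (6) [oversize_item, pick_ticket => notify_customer]; (7) [fragile_item => cond_7]; (8) [priority_ship, fragile_item => address_valid]; (13) [carrier_assigned => packed]; (14) [stock_low, carrier_assigned => backorder]. ⇒ new: order_received, notify_customer, cond_7, address_valid, packed, backorder.
[2] (11) [order_received => route_local]; (12) [backorder, address_valid => insured]. ⇒ new: route_local, insured.
[3] (4) [route_local => cond_1]; (5) [route_local, insured => restock_request]. ⇒ new: cond_1, restock_request.
[4] (9) [hazmat_flag, restock_request => cond_2]; (16) [restock_request, notify_customer => payment_cleared]. ⇒ new: cond_2, payment_cleared.
cond_2 first appears in round 4.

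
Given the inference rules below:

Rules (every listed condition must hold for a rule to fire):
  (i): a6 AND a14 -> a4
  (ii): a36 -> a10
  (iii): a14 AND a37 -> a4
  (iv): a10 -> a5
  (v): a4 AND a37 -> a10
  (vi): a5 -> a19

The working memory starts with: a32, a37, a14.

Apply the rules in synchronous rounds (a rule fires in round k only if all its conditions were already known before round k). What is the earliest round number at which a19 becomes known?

Round 1: (iii) [a14 AND a37 -> a4]. Adds a4.
Round 2: (v) [a4 AND a37 -> a10]. Adds a10.
Round 3: (iv) [a10 -> a5]. Adds a5.
Round 4: (vi) [a5 -> a19]. Adds a19.
a19 first appears in round 4.

4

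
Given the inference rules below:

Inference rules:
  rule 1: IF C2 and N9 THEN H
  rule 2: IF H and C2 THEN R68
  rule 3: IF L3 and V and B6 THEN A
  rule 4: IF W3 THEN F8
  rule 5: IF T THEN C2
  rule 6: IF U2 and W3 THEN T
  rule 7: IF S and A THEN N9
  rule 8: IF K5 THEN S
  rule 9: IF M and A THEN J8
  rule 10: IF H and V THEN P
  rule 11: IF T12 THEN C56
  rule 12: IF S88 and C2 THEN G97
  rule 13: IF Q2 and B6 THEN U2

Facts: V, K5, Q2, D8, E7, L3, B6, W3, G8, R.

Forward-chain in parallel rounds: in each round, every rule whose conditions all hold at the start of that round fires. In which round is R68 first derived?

5

Round 1: rule 3 [IF L3 and V and B6 THEN A]; rule 4 [IF W3 THEN F8]; rule 8 [IF K5 THEN S]; rule 13 [IF Q2 and B6 THEN U2]. Adds A, F8, S, U2.
Round 2: rule 6 [IF U2 and W3 THEN T]; rule 7 [IF S and A THEN N9]. Adds T, N9.
Round 3: rule 5 [IF T THEN C2]. Adds C2.
Round 4: rule 1 [IF C2 and N9 THEN H]. Adds H.
Round 5: rule 2 [IF H and C2 THEN R68]; rule 10 [IF H and V THEN P]. Adds R68, P.
R68 first appears in round 5.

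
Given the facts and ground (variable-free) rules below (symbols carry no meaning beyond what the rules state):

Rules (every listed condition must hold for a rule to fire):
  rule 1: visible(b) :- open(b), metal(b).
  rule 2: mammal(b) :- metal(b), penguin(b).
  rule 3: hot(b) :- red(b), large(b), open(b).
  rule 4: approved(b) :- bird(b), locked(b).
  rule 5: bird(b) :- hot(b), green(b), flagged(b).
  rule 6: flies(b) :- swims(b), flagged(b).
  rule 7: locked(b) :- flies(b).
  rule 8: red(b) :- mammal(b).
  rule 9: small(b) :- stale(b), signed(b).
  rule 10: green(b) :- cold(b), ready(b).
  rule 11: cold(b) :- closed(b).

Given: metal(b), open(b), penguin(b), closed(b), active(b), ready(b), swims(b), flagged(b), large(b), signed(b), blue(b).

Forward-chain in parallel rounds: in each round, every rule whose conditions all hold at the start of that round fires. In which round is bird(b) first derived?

Round 1: rule 1 [visible(b) :- open(b), metal(b).]; rule 2 [mammal(b) :- metal(b), penguin(b).]; rule 6 [flies(b) :- swims(b), flagged(b).]; rule 11 [cold(b) :- closed(b).]. New: visible(b), mammal(b), flies(b), cold(b).
Round 2: rule 7 [locked(b) :- flies(b).]; rule 8 [red(b) :- mammal(b).]; rule 10 [green(b) :- cold(b), ready(b).]. New: locked(b), red(b), green(b).
Round 3: rule 3 [hot(b) :- red(b), large(b), open(b).]. New: hot(b).
Round 4: rule 5 [bird(b) :- hot(b), green(b), flagged(b).]. New: bird(b).
bird(b) first appears in round 4.

4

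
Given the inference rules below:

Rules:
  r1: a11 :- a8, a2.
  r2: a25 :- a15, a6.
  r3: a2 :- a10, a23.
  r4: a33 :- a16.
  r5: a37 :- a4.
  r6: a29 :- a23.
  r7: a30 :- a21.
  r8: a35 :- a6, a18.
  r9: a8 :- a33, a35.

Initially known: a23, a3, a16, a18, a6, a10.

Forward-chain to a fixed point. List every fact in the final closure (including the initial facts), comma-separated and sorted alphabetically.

a10, a11, a16, a18, a2, a23, a29, a3, a33, a35, a6, a8

Round 1 fires r3, r4, r6, r8, giving a2, a33, a29, a35.
Round 2 fires r9, giving a8.
Round 3 fires r1, giving a11.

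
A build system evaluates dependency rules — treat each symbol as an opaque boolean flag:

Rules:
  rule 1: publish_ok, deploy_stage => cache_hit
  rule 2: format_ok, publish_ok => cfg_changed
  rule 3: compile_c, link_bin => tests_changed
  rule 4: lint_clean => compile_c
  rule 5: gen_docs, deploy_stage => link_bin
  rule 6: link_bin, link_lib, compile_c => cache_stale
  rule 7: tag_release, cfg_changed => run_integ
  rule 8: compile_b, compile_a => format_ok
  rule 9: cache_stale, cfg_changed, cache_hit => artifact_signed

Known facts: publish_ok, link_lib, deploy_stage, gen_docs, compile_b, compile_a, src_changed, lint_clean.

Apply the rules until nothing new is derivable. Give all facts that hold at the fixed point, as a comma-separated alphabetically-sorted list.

artifact_signed, cache_hit, cache_stale, cfg_changed, compile_a, compile_b, compile_c, deploy_stage, format_ok, gen_docs, link_bin, link_lib, lint_clean, publish_ok, src_changed, tests_changed

Round 1: rule 1 [publish_ok, deploy_stage => cache_hit]; rule 4 [lint_clean => compile_c]; rule 5 [gen_docs, deploy_stage => link_bin]; rule 8 [compile_b, compile_a => format_ok]. Adds cache_hit, compile_c, link_bin, format_ok.
Round 2: rule 2 [format_ok, publish_ok => cfg_changed]; rule 3 [compile_c, link_bin => tests_changed]; rule 6 [link_bin, link_lib, compile_c => cache_stale]. Adds cfg_changed, tests_changed, cache_stale.
Round 3: rule 9 [cache_stale, cfg_changed, cache_hit => artifact_signed]. Adds artifact_signed.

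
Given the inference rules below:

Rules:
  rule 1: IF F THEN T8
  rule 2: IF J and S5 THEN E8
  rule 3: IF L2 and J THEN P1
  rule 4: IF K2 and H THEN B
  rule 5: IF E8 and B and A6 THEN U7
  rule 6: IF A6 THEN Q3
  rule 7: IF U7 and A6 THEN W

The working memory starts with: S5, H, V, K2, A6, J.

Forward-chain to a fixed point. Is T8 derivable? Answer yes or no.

no

Round 1: rule 2 [IF J and S5 THEN E8]; rule 4 [IF K2 and H THEN B]; rule 6 [IF A6 THEN Q3]. New: E8, B, Q3.
Round 2: rule 5 [IF E8 and B and A6 THEN U7]. New: U7.
Round 3: rule 7 [IF U7 and A6 THEN W]. New: W.
Fixed point reached. T8 is concluded only by rule 1; rule 1 needs F (never derived).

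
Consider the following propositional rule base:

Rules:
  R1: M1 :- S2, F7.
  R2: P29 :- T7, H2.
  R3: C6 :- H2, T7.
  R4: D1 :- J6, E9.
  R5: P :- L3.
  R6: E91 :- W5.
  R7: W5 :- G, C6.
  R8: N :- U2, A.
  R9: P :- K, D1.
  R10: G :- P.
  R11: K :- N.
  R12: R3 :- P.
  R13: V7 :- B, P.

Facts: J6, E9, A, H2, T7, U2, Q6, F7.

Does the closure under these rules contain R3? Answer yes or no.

yes

Round 1 fires R2, R3, R4, R8, giving P29, C6, D1, N.
Round 2 fires R11, giving K.
Round 3 fires R9, giving P.
Round 4 fires R10, R12, giving G, R3.
Round 5 fires R7, giving W5.
Round 6 fires R6, giving E91.
R3 appears in round 4, so it is derivable.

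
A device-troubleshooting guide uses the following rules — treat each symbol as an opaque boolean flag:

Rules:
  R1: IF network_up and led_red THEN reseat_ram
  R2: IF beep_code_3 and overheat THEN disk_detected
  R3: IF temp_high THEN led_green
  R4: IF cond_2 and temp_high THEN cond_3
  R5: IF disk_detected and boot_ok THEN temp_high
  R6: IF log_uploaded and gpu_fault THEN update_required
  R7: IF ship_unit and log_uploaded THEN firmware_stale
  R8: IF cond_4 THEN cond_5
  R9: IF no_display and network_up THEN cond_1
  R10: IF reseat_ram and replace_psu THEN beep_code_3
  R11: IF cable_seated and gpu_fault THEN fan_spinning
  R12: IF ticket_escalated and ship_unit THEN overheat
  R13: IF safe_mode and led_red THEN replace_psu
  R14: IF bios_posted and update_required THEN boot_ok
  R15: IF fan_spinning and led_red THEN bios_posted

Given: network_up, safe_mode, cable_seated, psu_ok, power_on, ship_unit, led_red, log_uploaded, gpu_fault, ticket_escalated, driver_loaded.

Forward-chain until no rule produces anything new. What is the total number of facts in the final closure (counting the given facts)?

[1] R1 [IF network_up and led_red THEN reseat_ram]; R6 [IF log_uploaded and gpu_fault THEN update_required]; R7 [IF ship_unit and log_uploaded THEN firmware_stale]; R11 [IF cable_seated and gpu_fault THEN fan_spinning]; R12 [IF ticket_escalated and ship_unit THEN overheat]; R13 [IF safe_mode and led_red THEN replace_psu]. ⇒ new: reseat_ram, update_required, firmware_stale, fan_spinning, overheat, replace_psu.
[2] R10 [IF reseat_ram and replace_psu THEN beep_code_3]; R15 [IF fan_spinning and led_red THEN bios_posted]. ⇒ new: beep_code_3, bios_posted.
[3] R2 [IF beep_code_3 and overheat THEN disk_detected]; R14 [IF bios_posted and update_required THEN boot_ok]. ⇒ new: disk_detected, boot_ok.
[4] R5 [IF disk_detected and boot_ok THEN temp_high]. ⇒ new: temp_high.
[5] R3 [IF temp_high THEN led_green]. ⇒ new: led_green.
Closure: {beep_code_3, bios_posted, boot_ok, cable_seated, disk_detected, driver_loaded, fan_spinning, firmware_stale, gpu_fault, led_green, led_red, log_uploaded, network_up, overheat, power_on, psu_ok, replace_psu, reseat_ram, safe_mode, ship_unit, temp_high, ticket_escalated, update_required} — 23 facts.

23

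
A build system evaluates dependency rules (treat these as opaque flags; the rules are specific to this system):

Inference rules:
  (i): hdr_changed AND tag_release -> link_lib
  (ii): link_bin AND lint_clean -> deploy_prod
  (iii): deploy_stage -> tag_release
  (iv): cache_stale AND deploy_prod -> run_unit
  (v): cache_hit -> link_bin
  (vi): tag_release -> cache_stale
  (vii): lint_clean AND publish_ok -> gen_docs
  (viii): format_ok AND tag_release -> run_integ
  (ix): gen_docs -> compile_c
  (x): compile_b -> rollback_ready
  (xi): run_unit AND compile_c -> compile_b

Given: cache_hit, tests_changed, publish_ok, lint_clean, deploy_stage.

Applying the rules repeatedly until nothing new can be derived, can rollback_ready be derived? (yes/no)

yes

Round 1 fires (iii), (v), (vii), giving tag_release, link_bin, gen_docs.
Round 2 fires (ii), (vi), (ix), giving deploy_prod, cache_stale, compile_c.
Round 3 fires (iv), giving run_unit.
Round 4 fires (xi), giving compile_b.
Round 5 fires (x), giving rollback_ready.
rollback_ready appears in round 5, so it is derivable.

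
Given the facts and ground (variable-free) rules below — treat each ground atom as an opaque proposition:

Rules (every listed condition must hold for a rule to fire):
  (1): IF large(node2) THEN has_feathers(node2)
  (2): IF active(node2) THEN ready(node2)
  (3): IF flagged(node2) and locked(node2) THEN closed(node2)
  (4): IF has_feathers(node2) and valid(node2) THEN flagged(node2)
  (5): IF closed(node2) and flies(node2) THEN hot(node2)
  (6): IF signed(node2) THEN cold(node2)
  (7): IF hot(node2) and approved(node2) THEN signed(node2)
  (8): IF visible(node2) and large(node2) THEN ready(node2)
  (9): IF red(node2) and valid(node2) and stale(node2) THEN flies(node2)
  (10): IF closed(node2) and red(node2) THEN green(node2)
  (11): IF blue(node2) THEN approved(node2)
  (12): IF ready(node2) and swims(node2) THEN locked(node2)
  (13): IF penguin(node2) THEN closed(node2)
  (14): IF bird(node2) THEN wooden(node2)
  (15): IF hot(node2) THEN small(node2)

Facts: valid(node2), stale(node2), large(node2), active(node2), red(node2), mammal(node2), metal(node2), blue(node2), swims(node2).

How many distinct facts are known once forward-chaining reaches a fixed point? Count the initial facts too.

21

Round 1 fires (1), (2), (9), (11), giving has_feathers(node2), ready(node2), flies(node2), approved(node2).
Round 2 fires (4), (12), giving flagged(node2), locked(node2).
Round 3 fires (3), giving closed(node2).
Round 4 fires (5), (10), giving hot(node2), green(node2).
Round 5 fires (7), (15), giving signed(node2), small(node2).
Round 6 fires (6), giving cold(node2).
Closure: {active(node2), approved(node2), blue(node2), closed(node2), cold(node2), flagged(node2), flies(node2), green(node2), has_feathers(node2), hot(node2), large(node2), locked(node2), mammal(node2), metal(node2), ready(node2), red(node2), signed(node2), small(node2), stale(node2), swims(node2), valid(node2)} — 21 facts.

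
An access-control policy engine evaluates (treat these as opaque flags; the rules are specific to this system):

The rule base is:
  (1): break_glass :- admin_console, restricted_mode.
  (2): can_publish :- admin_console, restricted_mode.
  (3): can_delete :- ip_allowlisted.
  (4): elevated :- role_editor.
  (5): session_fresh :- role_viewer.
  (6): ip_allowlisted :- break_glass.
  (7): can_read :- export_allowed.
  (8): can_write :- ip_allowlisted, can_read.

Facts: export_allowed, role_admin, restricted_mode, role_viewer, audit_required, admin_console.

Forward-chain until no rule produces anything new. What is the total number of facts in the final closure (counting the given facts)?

13

[1] (1) [break_glass :- admin_console, restricted_mode.]; (2) [can_publish :- admin_console, restricted_mode.]; (5) [session_fresh :- role_viewer.]; (7) [can_read :- export_allowed.]. ⇒ new: break_glass, can_publish, session_fresh, can_read.
[2] (6) [ip_allowlisted :- break_glass.]. ⇒ new: ip_allowlisted.
[3] (3) [can_delete :- ip_allowlisted.]; (8) [can_write :- ip_allowlisted, can_read.]. ⇒ new: can_delete, can_write.
Closure: {admin_console, audit_required, break_glass, can_delete, can_publish, can_read, can_write, export_allowed, ip_allowlisted, restricted_mode, role_admin, role_viewer, session_fresh} — 13 facts.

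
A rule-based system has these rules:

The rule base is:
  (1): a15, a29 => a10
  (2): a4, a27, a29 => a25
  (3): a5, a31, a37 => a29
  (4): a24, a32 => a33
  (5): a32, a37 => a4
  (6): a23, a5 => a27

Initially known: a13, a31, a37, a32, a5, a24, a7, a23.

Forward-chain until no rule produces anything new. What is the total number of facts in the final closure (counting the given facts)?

Round 1 — (3), (4), (5), (6), derive a29, a33, a4, a27.
Round 2 — (2), derive a25.
Closure: {a13, a23, a24, a25, a27, a29, a31, a32, a33, a37, a4, a5, a7} — 13 facts.

13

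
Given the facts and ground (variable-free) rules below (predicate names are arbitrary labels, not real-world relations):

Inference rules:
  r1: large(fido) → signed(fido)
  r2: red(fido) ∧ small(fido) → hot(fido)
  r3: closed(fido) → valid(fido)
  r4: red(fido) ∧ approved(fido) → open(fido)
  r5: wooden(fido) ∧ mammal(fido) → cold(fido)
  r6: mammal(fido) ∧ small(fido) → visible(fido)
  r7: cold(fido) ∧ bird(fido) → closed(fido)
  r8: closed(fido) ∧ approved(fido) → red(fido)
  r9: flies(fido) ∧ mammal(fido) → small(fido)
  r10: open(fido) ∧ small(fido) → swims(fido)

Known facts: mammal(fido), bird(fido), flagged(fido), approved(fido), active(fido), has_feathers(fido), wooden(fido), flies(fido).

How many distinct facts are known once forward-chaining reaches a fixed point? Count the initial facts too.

Round 1: r5 [wooden(fido) ∧ mammal(fido) → cold(fido)]; r9 [flies(fido) ∧ mammal(fido) → small(fido)]. New: cold(fido), small(fido).
Round 2: r6 [mammal(fido) ∧ small(fido) → visible(fido)]; r7 [cold(fido) ∧ bird(fido) → closed(fido)]. New: visible(fido), closed(fido).
Round 3: r3 [closed(fido) → valid(fido)]; r8 [closed(fido) ∧ approved(fido) → red(fido)]. New: valid(fido), red(fido).
Round 4: r2 [red(fido) ∧ small(fido) → hot(fido)]; r4 [red(fido) ∧ approved(fido) → open(fido)]. New: hot(fido), open(fido).
Round 5: r10 [open(fido) ∧ small(fido) → swims(fido)]. New: swims(fido).
Closure: {active(fido), approved(fido), bird(fido), closed(fido), cold(fido), flagged(fido), flies(fido), has_feathers(fido), hot(fido), mammal(fido), open(fido), red(fido), small(fido), swims(fido), valid(fido), visible(fido), wooden(fido)} — 17 facts.

17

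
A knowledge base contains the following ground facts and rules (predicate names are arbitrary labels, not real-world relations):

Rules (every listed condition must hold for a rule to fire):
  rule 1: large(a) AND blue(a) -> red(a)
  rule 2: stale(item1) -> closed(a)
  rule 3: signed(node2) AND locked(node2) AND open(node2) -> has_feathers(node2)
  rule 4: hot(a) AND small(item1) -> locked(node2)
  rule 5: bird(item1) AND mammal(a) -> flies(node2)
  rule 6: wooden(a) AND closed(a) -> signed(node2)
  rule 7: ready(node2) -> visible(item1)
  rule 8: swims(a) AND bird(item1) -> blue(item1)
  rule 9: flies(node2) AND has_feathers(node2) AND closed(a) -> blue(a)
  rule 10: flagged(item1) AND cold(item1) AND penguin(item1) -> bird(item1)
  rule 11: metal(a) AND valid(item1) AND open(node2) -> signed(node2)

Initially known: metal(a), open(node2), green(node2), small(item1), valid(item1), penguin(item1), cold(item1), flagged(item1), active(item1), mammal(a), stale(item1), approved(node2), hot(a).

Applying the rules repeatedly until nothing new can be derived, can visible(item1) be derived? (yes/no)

no

[1] rule 2 [stale(item1) -> closed(a)]; rule 4 [hot(a) AND small(item1) -> locked(node2)]; rule 10 [flagged(item1) AND cold(item1) AND penguin(item1) -> bird(item1)]; rule 11 [metal(a) AND valid(item1) AND open(node2) -> signed(node2)]. ⇒ new: closed(a), locked(node2), bird(item1), signed(node2).
[2] rule 3 [signed(node2) AND locked(node2) AND open(node2) -> has_feathers(node2)]; rule 5 [bird(item1) AND mammal(a) -> flies(node2)]. ⇒ new: has_feathers(node2), flies(node2).
[3] rule 9 [flies(node2) AND has_feathers(node2) AND closed(a) -> blue(a)]. ⇒ new: blue(a).
Fixed point reached. visible(item1) is concluded only by rule 7; rule 7 needs ready(node2) (never derived).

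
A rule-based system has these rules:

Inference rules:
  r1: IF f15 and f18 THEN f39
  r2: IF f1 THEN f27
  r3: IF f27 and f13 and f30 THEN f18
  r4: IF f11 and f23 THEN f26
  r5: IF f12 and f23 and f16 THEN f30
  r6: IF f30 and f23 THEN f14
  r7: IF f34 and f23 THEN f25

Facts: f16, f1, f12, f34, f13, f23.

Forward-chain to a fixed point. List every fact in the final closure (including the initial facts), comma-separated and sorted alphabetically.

f1, f12, f13, f14, f16, f18, f23, f25, f27, f30, f34

Round 1: r2 [IF f1 THEN f27]; r5 [IF f12 and f23 and f16 THEN f30]; r7 [IF f34 and f23 THEN f25]. Adds f27, f30, f25.
Round 2: r3 [IF f27 and f13 and f30 THEN f18]; r6 [IF f30 and f23 THEN f14]. Adds f18, f14.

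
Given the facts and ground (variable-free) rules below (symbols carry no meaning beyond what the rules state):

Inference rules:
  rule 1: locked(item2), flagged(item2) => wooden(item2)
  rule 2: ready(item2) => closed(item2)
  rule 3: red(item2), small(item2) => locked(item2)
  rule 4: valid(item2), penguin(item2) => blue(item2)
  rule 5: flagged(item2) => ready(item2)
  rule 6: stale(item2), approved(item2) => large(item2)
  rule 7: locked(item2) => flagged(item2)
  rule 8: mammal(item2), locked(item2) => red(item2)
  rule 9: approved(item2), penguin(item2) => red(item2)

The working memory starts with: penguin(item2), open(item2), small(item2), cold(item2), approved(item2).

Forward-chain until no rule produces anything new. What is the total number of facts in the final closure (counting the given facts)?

Round 1: rule 9 [approved(item2), penguin(item2) => red(item2)]. New: red(item2).
Round 2: rule 3 [red(item2), small(item2) => locked(item2)]. New: locked(item2).
Round 3: rule 7 [locked(item2) => flagged(item2)]. New: flagged(item2).
Round 4: rule 1 [locked(item2), flagged(item2) => wooden(item2)]; rule 5 [flagged(item2) => ready(item2)]. New: wooden(item2), ready(item2).
Round 5: rule 2 [ready(item2) => closed(item2)]. New: closed(item2).
Closure: {approved(item2), closed(item2), cold(item2), flagged(item2), locked(item2), open(item2), penguin(item2), ready(item2), red(item2), small(item2), wooden(item2)} — 11 facts.

11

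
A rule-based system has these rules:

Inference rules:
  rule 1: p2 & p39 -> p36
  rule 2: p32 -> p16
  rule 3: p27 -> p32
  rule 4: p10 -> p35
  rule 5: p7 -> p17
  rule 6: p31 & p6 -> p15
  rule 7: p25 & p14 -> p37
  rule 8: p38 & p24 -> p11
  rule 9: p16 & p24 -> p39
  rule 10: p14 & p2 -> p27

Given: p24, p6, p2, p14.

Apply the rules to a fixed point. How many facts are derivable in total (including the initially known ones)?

[1] rule 10 [p14 & p2 -> p27]. ⇒ new: p27.
[2] rule 3 [p27 -> p32]. ⇒ new: p32.
[3] rule 2 [p32 -> p16]. ⇒ new: p16.
[4] rule 9 [p16 & p24 -> p39]. ⇒ new: p39.
[5] rule 1 [p2 & p39 -> p36]. ⇒ new: p36.
Closure: {p14, p16, p2, p24, p27, p32, p36, p39, p6} — 9 facts.

9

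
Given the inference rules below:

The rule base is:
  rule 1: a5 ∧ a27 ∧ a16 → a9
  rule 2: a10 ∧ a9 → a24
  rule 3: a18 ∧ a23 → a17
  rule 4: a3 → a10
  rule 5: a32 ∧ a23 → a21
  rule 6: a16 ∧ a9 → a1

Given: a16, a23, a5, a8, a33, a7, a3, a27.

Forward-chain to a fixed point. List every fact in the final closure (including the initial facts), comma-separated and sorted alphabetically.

Round 1: rule 1 [a5 ∧ a27 ∧ a16 → a9]; rule 4 [a3 → a10]. New: a9, a10.
Round 2: rule 2 [a10 ∧ a9 → a24]; rule 6 [a16 ∧ a9 → a1]. New: a24, a1.

a1, a10, a16, a23, a24, a27, a3, a33, a5, a7, a8, a9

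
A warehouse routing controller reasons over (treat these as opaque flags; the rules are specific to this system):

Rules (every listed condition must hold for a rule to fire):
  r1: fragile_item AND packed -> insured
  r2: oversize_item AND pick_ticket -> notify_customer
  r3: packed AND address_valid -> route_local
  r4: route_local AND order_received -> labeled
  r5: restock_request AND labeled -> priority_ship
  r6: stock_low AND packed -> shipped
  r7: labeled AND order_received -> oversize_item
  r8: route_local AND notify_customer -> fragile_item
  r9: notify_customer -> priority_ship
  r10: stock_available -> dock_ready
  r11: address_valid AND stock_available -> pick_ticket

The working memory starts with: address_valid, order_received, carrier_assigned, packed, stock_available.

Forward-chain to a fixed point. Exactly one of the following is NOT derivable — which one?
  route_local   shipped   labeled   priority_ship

Round 1 fires r3, r10, r11, giving route_local, dock_ready, pick_ticket.
Round 2 fires r4, giving labeled.
Round 3 fires r7, giving oversize_item.
Round 4 fires r2, giving notify_customer.
Round 5 fires r8, r9, giving fragile_item, priority_ship.
Round 6 fires r1, giving insured.
Derived: route_local (round 1), priority_ship (round 5), labeled (round 2). shipped never appears in any round.

shipped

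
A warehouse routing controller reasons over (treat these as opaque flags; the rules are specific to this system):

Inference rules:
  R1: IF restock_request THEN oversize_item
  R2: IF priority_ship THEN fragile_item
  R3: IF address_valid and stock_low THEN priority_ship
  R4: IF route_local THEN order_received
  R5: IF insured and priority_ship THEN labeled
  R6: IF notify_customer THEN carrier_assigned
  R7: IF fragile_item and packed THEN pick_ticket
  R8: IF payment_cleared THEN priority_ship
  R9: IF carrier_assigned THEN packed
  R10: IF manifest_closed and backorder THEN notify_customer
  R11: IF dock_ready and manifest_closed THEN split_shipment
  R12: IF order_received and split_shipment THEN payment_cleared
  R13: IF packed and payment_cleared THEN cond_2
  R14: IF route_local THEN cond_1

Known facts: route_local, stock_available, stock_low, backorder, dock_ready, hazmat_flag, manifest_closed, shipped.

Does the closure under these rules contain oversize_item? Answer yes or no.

no

Round 1: R4 [IF route_local THEN order_received]; R10 [IF manifest_closed and backorder THEN notify_customer]; R11 [IF dock_ready and manifest_closed THEN split_shipment]; R14 [IF route_local THEN cond_1]. Adds order_received, notify_customer, split_shipment, cond_1.
Round 2: R6 [IF notify_customer THEN carrier_assigned]; R12 [IF order_received and split_shipment THEN payment_cleared]. Adds carrier_assigned, payment_cleared.
Round 3: R8 [IF payment_cleared THEN priority_ship]; R9 [IF carrier_assigned THEN packed]. Adds priority_ship, packed.
Round 4: R2 [IF priority_ship THEN fragile_item]; R13 [IF packed and payment_cleared THEN cond_2]. Adds fragile_item, cond_2.
Round 5: R7 [IF fragile_item and packed THEN pick_ticket]. Adds pick_ticket.
Fixed point reached. oversize_item is concluded only by R1; R1 needs restock_request (never derived).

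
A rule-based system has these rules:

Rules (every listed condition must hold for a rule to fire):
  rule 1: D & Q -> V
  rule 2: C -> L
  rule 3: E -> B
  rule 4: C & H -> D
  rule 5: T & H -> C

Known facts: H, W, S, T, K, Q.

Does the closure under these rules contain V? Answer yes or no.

yes

Round 1 — rule 5, derive C.
Round 2 — rule 2, rule 4, derive L, D.
Round 3 — rule 1, derive V.
V appears in round 3, so it is derivable.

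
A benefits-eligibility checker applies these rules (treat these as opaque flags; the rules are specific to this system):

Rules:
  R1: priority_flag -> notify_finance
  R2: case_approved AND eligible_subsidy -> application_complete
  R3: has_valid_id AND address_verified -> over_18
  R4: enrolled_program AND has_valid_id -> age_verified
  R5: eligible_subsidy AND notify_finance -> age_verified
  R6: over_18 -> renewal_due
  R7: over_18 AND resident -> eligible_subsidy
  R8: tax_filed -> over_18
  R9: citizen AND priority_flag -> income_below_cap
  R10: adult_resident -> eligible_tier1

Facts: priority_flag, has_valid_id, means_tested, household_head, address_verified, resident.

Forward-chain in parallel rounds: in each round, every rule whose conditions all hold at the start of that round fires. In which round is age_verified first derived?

Round 1: R1 [priority_flag -> notify_finance]; R3 [has_valid_id AND address_verified -> over_18]. Adds notify_finance, over_18.
Round 2: R6 [over_18 -> renewal_due]; R7 [over_18 AND resident -> eligible_subsidy]. Adds renewal_due, eligible_subsidy.
Round 3: R5 [eligible_subsidy AND notify_finance -> age_verified]. Adds age_verified.
age_verified first appears in round 3.

3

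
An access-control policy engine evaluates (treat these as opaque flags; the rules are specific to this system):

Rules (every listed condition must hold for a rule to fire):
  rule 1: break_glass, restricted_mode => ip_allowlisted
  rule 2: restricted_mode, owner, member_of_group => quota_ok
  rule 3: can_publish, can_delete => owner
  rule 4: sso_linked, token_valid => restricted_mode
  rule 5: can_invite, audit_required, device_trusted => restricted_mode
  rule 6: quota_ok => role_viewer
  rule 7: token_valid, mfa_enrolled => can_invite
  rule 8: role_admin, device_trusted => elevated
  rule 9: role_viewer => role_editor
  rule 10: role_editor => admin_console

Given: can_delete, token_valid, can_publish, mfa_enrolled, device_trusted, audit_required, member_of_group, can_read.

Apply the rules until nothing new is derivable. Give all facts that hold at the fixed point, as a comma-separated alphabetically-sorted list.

[1] rule 3 [can_publish, can_delete => owner]; rule 7 [token_valid, mfa_enrolled => can_invite]. ⇒ new: owner, can_invite.
[2] rule 5 [can_invite, audit_required, device_trusted => restricted_mode]. ⇒ new: restricted_mode.
[3] rule 2 [restricted_mode, owner, member_of_group => quota_ok]. ⇒ new: quota_ok.
[4] rule 6 [quota_ok => role_viewer]. ⇒ new: role_viewer.
[5] rule 9 [role_viewer => role_editor]. ⇒ new: role_editor.
[6] rule 10 [role_editor => admin_console]. ⇒ new: admin_console.

admin_console, audit_required, can_delete, can_invite, can_publish, can_read, device_trusted, member_of_group, mfa_enrolled, owner, quota_ok, restricted_mode, role_editor, role_viewer, token_valid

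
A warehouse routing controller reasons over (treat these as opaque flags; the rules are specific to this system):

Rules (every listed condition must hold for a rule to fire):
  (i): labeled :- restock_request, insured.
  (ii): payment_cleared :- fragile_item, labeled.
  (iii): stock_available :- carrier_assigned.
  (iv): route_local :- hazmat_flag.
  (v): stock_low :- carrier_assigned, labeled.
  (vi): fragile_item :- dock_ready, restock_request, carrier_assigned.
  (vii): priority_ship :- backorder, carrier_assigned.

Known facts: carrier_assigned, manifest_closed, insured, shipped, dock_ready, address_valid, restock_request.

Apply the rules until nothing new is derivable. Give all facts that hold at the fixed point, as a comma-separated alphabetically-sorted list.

Round 1: (i) [labeled :- restock_request, insured.]; (iii) [stock_available :- carrier_assigned.]; (vi) [fragile_item :- dock_ready, restock_request, carrier_assigned.]. Adds labeled, stock_available, fragile_item.
Round 2: (ii) [payment_cleared :- fragile_item, labeled.]; (v) [stock_low :- carrier_assigned, labeled.]. Adds payment_cleared, stock_low.

address_valid, carrier_assigned, dock_ready, fragile_item, insured, labeled, manifest_closed, payment_cleared, restock_request, shipped, stock_available, stock_low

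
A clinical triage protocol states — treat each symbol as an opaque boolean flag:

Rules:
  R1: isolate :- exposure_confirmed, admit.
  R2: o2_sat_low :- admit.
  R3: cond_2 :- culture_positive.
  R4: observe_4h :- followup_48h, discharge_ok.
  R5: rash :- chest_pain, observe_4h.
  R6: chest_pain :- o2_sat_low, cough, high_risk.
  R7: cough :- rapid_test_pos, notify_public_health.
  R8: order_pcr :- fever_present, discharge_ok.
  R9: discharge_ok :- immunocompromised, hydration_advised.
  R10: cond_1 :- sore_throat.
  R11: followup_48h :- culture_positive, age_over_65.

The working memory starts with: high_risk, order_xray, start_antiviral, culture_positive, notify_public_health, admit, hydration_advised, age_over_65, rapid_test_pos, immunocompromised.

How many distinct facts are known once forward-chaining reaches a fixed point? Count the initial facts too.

18

[1] R2 [o2_sat_low :- admit.]; R3 [cond_2 :- culture_positive.]; R7 [cough :- rapid_test_pos, notify_public_health.]; R9 [discharge_ok :- immunocompromised, hydration_advised.]; R11 [followup_48h :- culture_positive, age_over_65.]. ⇒ new: o2_sat_low, cond_2, cough, discharge_ok, followup_48h.
[2] R4 [observe_4h :- followup_48h, discharge_ok.]; R6 [chest_pain :- o2_sat_low, cough, high_risk.]. ⇒ new: observe_4h, chest_pain.
[3] R5 [rash :- chest_pain, observe_4h.]. ⇒ new: rash.
Closure: {admit, age_over_65, chest_pain, cond_2, cough, culture_positive, discharge_ok, followup_48h, high_risk, hydration_advised, immunocompromised, notify_public_health, o2_sat_low, observe_4h, order_xray, rapid_test_pos, rash, start_antiviral} — 18 facts.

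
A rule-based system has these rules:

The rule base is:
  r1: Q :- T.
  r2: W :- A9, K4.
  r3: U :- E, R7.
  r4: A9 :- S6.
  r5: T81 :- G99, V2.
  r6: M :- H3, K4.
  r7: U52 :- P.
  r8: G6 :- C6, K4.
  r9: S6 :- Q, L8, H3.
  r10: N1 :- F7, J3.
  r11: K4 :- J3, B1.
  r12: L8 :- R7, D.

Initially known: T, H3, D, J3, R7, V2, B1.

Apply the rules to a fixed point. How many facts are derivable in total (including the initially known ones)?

Round 1 — r1, r11, r12, derive Q, K4, L8.
Round 2 — r6, r9, derive M, S6.
Round 3 — r4, derive A9.
Round 4 — r2, derive W.
Closure: {A9, B1, D, H3, J3, K4, L8, M, Q, R7, S6, T, V2, W} — 14 facts.

14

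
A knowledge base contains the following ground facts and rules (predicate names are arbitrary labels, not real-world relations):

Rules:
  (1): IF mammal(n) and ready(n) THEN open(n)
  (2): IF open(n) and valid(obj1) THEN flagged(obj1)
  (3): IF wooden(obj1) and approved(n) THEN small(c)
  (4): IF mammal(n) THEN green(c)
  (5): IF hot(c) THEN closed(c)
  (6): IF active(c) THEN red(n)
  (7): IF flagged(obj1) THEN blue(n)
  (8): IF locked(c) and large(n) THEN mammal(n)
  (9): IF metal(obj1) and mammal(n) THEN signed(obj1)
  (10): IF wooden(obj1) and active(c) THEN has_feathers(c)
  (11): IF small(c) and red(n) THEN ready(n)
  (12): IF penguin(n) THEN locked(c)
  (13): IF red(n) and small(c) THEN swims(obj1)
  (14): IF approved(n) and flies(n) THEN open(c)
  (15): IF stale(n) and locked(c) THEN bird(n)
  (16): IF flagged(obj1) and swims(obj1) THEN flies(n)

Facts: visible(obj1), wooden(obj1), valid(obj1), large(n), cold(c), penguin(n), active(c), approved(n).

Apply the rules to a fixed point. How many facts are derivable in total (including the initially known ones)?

21

Round 1: (3) [IF wooden(obj1) and approved(n) THEN small(c)]; (6) [IF active(c) THEN red(n)]; (10) [IF wooden(obj1) and active(c) THEN has_feathers(c)]; (12) [IF penguin(n) THEN locked(c)]. Adds small(c), red(n), has_feathers(c), locked(c).
Round 2: (8) [IF locked(c) and large(n) THEN mammal(n)]; (11) [IF small(c) and red(n) THEN ready(n)]; (13) [IF red(n) and small(c) THEN swims(obj1)]. Adds mammal(n), ready(n), swims(obj1).
Round 3: (1) [IF mammal(n) and ready(n) THEN open(n)]; (4) [IF mammal(n) THEN green(c)]. Adds open(n), green(c).
Round 4: (2) [IF open(n) and valid(obj1) THEN flagged(obj1)]. Adds flagged(obj1).
Round 5: (7) [IF flagged(obj1) THEN blue(n)]; (16) [IF flagged(obj1) and swims(obj1) THEN flies(n)]. Adds blue(n), flies(n).
Round 6: (14) [IF approved(n) and flies(n) THEN open(c)]. Adds open(c).
Closure: {active(c), approved(n), blue(n), cold(c), flagged(obj1), flies(n), green(c), has_feathers(c), large(n), locked(c), mammal(n), open(c), open(n), penguin(n), ready(n), red(n), small(c), swims(obj1), valid(obj1), visible(obj1), wooden(obj1)} — 21 facts.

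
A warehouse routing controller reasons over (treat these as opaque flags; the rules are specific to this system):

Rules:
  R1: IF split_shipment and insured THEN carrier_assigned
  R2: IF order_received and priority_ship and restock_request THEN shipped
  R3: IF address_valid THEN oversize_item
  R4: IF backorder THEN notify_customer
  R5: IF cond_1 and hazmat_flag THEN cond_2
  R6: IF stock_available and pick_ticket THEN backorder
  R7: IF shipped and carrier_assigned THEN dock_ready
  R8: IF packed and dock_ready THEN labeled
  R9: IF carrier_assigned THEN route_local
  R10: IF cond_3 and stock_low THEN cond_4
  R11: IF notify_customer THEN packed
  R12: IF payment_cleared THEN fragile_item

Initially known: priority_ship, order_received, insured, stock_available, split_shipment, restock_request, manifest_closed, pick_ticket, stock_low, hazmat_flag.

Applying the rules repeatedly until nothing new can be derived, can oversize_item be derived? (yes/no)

Round 1: R1 [IF split_shipment and insured THEN carrier_assigned]; R2 [IF order_received and priority_ship and restock_request THEN shipped]; R6 [IF stock_available and pick_ticket THEN backorder]. New: carrier_assigned, shipped, backorder.
Round 2: R4 [IF backorder THEN notify_customer]; R7 [IF shipped and carrier_assigned THEN dock_ready]; R9 [IF carrier_assigned THEN route_local]. New: notify_customer, dock_ready, route_local.
Round 3: R11 [IF notify_customer THEN packed]. New: packed.
Round 4: R8 [IF packed and dock_ready THEN labeled]. New: labeled.
Fixed point reached. oversize_item is concluded only by R3; R3 needs address_valid (never derived).

no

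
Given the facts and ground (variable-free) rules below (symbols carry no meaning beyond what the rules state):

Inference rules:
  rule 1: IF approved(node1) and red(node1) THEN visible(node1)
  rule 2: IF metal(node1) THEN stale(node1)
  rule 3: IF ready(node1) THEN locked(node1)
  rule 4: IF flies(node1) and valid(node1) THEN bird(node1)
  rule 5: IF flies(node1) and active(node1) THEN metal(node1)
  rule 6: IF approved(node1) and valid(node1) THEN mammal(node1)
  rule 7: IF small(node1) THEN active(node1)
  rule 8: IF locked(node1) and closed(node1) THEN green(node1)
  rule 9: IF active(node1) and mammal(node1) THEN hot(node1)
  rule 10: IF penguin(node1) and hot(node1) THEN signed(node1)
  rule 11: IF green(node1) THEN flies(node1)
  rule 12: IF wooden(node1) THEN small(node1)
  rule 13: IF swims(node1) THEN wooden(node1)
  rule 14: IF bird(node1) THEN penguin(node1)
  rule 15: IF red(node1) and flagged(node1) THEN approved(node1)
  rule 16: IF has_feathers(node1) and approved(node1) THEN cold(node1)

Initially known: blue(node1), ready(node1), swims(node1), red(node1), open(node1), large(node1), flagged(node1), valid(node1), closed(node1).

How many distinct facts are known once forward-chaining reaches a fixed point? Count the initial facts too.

24

Round 1: rule 3 [IF ready(node1) THEN locked(node1)]; rule 13 [IF swims(node1) THEN wooden(node1)]; rule 15 [IF red(node1) and flagged(node1) THEN approved(node1)]. New: locked(node1), wooden(node1), approved(node1).
Round 2: rule 1 [IF approved(node1) and red(node1) THEN visible(node1)]; rule 6 [IF approved(node1) and valid(node1) THEN mammal(node1)]; rule 8 [IF locked(node1) and closed(node1) THEN green(node1)]; rule 12 [IF wooden(node1) THEN small(node1)]. New: visible(node1), mammal(node1), green(node1), small(node1).
Round 3: rule 7 [IF small(node1) THEN active(node1)]; rule 11 [IF green(node1) THEN flies(node1)]. New: active(node1), flies(node1).
Round 4: rule 4 [IF flies(node1) and valid(node1) THEN bird(node1)]; rule 5 [IF flies(node1) and active(node1) THEN metal(node1)]; rule 9 [IF active(node1) and mammal(node1) THEN hot(node1)]. New: bird(node1), metal(node1), hot(node1).
Round 5: rule 2 [IF metal(node1) THEN stale(node1)]; rule 14 [IF bird(node1) THEN penguin(node1)]. New: stale(node1), penguin(node1).
Round 6: rule 10 [IF penguin(node1) and hot(node1) THEN signed(node1)]. New: signed(node1).
Closure: {active(node1), approved(node1), bird(node1), blue(node1), closed(node1), flagged(node1), flies(node1), green(node1), hot(node1), large(node1), locked(node1), mammal(node1), metal(node1), open(node1), penguin(node1), ready(node1), red(node1), signed(node1), small(node1), stale(node1), swims(node1), valid(node1), visible(node1), wooden(node1)} — 24 facts.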